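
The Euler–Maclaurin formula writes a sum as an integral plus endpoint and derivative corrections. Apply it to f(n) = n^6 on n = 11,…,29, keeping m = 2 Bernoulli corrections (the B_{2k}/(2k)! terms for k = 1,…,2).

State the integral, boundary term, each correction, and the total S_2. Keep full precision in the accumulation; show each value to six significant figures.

S_2 ≈ 2.76995e+09

Integral: ∫_11^29 x^6 dx = 2.46148e+09.
½[f(11) + f(29)] = ½[1.77156e+06 + 5.94823e+08] = 2.98297e+08.
Running total after boundary: 2.75978e+09.
Order-1 term: 1/12 · (1.23067e+08 − 966306) = 1.01750e+07.
After k=1: 2.76996e+09.
Order-2 term: −1/720 · (2.92668e+06 − 159720) = -3843.00.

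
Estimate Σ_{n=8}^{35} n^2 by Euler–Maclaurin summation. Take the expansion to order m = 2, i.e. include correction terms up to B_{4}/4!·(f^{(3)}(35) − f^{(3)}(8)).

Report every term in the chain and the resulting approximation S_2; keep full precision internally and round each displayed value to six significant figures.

S_2 ≈ 14770.0

The integral term ∫_8^35 x^2 dx = 14121.0.
Boundary: ½(f(8) + f(35)) = ½(64.0000 + 1225.00) = 644.500.
So far: 14765.5.
Correction k=1: B_{2}/2! · (f^{(1)}(35) − f^{(1)}(8)) = 1/12 · (70.0000 − 16.0000) = 4.50000.
Running total after k=1: 14770.0.
Correction k=2: B_{4}/4! · (f^{(3)}(35) − f^{(3)}(8)) = −1/720 · (0.00000 − 0.00000) = 0.00000.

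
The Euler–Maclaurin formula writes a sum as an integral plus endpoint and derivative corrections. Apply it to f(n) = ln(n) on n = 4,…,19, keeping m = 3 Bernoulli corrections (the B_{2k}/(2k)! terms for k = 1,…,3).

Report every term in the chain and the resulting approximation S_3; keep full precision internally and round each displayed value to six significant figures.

S_3 ≈ 37.5481

The integral term ∫_4^19 ln(x) dx = 35.3992.
½[f(4) + f(19)] = ½[1.38629 + 2.94444] = 2.16537.
Running total after boundary: 37.5645.
Order-1 term: 1/12 · (0.0526316 − 0.250000) = -0.0164474.
After k=1: 37.5481.
Order-2 term: −1/720 · (0.000291588 − 0.0312500) = 4.29978e-05.
After k=2: 37.5481.
Order-3 term: 1/30240 · (9.69267e-06 − 0.0234375) = -7.74729e-07.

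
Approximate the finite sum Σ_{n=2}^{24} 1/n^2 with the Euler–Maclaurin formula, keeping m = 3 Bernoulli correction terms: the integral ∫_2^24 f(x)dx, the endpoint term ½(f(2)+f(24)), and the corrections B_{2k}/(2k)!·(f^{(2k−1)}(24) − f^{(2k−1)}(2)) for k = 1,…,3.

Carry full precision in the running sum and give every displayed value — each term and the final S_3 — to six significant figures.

S_3 ≈ 0.604167

The integral term ∫_2^24 1/x^2 dx = 0.458333.
Endpoint term: (f(2) + f(24))/2 = (0.250000 + 0.00173611)/2 = 0.125868.
Integral + boundary = 0.584201.
Correction k=1: B_{2}/2! · (f^{(1)}(24) − f^{(1)}(2)) = 1/12 · (-0.000144676 − (-0.250000)) = 0.0208213.
Running total after k=1: 0.605023.
Correction k=2: B_{4}/4! · (f^{(3)}(24) − f^{(3)}(2)) = −1/720 · (-3.01408e-06 − (-0.750000)) = -0.00104166.
Running total after k=2: 0.603981.
Correction k=3: B_{6}/6! · (f^{(5)}(24) − f^{(5)}(2)) = 1/30240 · (-1.56983e-07 − (-5.62500)) = 0.000186012.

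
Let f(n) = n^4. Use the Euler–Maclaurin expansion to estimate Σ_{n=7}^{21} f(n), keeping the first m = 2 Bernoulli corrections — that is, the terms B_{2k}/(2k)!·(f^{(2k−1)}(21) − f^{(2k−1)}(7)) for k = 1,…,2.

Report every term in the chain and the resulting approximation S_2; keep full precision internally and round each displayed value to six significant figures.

The integral term ∫_7^21 x^4 dx = 813459.
Endpoint term: (f(7) + f(21))/2 = (2401.00 + 194481)/2 = 98441.0.
Running total after boundary: 911900.
Order-1 term: 1/12 · (37044.0 − 1372.00) = 2972.67.
Partial sum through k=1: 914872.
Order-2 term: −1/720 · (504.000 − 168.000) = -0.466667.

S_2 ≈ 914872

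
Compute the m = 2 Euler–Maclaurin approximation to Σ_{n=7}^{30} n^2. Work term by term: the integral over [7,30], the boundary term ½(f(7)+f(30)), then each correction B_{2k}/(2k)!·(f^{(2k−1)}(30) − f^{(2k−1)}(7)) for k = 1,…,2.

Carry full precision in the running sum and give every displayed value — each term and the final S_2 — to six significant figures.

∫_7^30 x^2 dx evaluates to 8885.67.
Boundary: ½(f(7) + f(30)) = ½(49.0000 + 900.000) = 474.500.
Running total after boundary: 9360.17.
Correction k=1: B_{2}/2! · (f^{(1)}(30) − f^{(1)}(7)) = 1/12 · (60.0000 − 14.0000) = 3.83333.
Running total after k=1: 9364.00.
Correction k=2: B_{4}/4! · (f^{(3)}(30) − f^{(3)}(7)) = −1/720 · (0.00000 − 0.00000) = 0.00000.

S_2 ≈ 9364.00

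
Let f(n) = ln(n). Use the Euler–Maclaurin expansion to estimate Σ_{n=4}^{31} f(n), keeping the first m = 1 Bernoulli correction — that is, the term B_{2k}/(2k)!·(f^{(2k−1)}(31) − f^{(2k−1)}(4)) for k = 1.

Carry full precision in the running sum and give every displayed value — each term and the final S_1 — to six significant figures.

S_1 ≈ 76.3004

Integral: ∫_4^31 ln(x) dx = 73.9084.
Boundary: ½(f(4) + f(31)) = ½(1.38629 + 3.43399) = 2.41014.
So far: 76.3186.
k=1: B_{2}/(2)! × [f^{(1)}(31) − f^{(1)}(4)] = 1/12 × (0.0322581 − 0.250000) = -0.0181452.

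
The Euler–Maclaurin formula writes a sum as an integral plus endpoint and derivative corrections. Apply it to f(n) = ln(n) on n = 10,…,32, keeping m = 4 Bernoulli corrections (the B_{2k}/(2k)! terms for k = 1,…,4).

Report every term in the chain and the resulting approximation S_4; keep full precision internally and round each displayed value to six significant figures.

S_4 ≈ 68.7561

The integral term ∫_10^32 ln(x) dx = 65.8777.
Endpoint term: (f(10) + f(32))/2 = (2.30259 + 3.46574)/2 = 2.88416.
Running total after boundary: 68.7619.
k=1: B_{2}/(2)! × [f^{(1)}(32) − f^{(1)}(10)] = 1/12 × (0.0312500 − 0.100000) = -0.00572917.
Partial sum through k=1: 68.7561.
k=2: B_{4}/(4)! × [f^{(3)}(32) − f^{(3)}(10)] = −1/720 × (6.10352e-05 − 0.00200000) = 2.69301e-06.
Partial sum through k=2: 68.7561.
k=3: B_{6}/(6)! × [f^{(5)}(32) − f^{(5)}(10)] = 1/30240 × (7.15256e-07 − 0.000240000) = -7.91286e-09.
Partial sum through k=3: 68.7561.
k=4: B_{8}/(8)! × [f^{(7)}(32) − f^{(7)}(10)] = −1/1209600 × (2.09548e-08 − 7.20000e-05) = 5.95065e-11.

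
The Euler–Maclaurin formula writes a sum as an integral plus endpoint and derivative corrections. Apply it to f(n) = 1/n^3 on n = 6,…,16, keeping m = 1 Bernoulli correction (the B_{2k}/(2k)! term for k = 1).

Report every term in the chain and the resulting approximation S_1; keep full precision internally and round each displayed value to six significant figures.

S_1 ≈ 0.0145617

The integral term ∫_6^16 1/x^3 dx = 0.0119358.
½[f(6) + f(16)] = ½[0.00462963 + 0.000244141] = 0.00243689.
Integral + boundary = 0.0143726.
k=1: B_{2}/(2)! × [f^{(1)}(16) − f^{(1)}(6)] = 1/12 × (-4.57764e-05 − (-0.00231481)) = 0.000189087.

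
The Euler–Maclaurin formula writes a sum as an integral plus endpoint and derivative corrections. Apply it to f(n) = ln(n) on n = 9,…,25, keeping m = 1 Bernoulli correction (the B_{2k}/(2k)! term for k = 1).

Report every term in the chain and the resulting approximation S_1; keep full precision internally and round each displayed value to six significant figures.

S_1 ≈ 47.3990

Integral: ∫_9^25 ln(x) dx = 44.6969.
½[f(9) + f(25)] = ½[2.19722 + 3.21888] = 2.70805.
So far: 47.4049.
Order-1 term: 1/12 · (0.0400000 − 0.111111) = -0.00592593.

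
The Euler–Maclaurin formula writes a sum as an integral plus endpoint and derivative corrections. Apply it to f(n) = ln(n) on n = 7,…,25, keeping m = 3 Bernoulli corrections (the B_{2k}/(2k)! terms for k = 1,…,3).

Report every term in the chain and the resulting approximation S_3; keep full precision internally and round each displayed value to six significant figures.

∫_7^25 ln(x) dx evaluates to 48.8505.
Endpoint term: (f(7) + f(25))/2 = (1.94591 + 3.21888)/2 = 2.58239.
Running total after boundary: 51.4329.
Order-1 term: 1/12 · (0.0400000 − 0.142857) = -0.00857143.
Running total after k=1: 51.4243.
Order-2 term: −1/720 · (0.000128000 − 0.00583090) = 7.92070e-06.
Running total after k=2: 51.4244.
Order-3 term: 1/30240 · (2.45760e-06 − 0.00142798) = -4.71402e-08.

S_3 ≈ 51.4244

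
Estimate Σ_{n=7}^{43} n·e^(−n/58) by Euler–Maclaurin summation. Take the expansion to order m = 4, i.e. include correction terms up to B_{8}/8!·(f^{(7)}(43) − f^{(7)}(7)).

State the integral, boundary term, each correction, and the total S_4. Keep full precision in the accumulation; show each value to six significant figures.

Integral: ∫_7^43 x·e^(−x/58) dx = 550.304.
Endpoint term: (f(7) + f(43))/2 = (6.20416 + 20.4876)/2 = 13.3459.
So far: 563.650.
Order-1 term: 1/12 · (0.123221 − 0.779341) = -0.0546766.
Running total after k=1: 563.595.
Order-2 term: −1/720 · (0.000319897 − 0.000758608) = 6.09321e-07.
Running total after k=2: 563.595.
Order-3 term: 1/30240 · (1.79300e-07 − 3.82148e-07) = -6.70794e-12.
Running total after k=3: 563.595.
Order-4 term: −1/1209600 · (7.83310e-11 − 1.60163e-10) = 6.76521e-17.

S_4 ≈ 563.595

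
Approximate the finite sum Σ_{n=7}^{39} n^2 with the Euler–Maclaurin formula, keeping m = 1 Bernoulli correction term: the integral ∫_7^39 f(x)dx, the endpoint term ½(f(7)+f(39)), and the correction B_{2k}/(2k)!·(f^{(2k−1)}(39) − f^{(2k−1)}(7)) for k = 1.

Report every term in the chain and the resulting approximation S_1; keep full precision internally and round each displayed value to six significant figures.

∫_7^39 x^2 dx evaluates to 19658.7.
Boundary: ½(f(7) + f(39)) = ½(49.0000 + 1521.00) = 785.000.
Running total after boundary: 20443.7.
Correction k=1: B_{2}/2! · (f^{(1)}(39) − f^{(1)}(7)) = 1/12 · (78.0000 − 14.0000) = 5.33333.

S_1 ≈ 20449.0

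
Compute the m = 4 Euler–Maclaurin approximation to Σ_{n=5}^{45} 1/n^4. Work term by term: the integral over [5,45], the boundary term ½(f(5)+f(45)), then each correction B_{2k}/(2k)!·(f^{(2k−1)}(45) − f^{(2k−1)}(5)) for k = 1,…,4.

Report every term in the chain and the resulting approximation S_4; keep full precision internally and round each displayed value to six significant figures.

S_4 ≈ 0.00356777

Integral: ∫_5^45 1/x^4 dx = 0.00266301.
½[f(5) + f(45)] = ½[0.00160000 + 2.43865e-07] = 0.000800122.
Integral + boundary = 0.00346313.
k=1: B_{2}/(2)! × [f^{(1)}(45) − f^{(1)}(5)] = 1/12 × (-2.16769e-08 − (-0.00128000)) = 0.000106665.
After k=1: 0.00356980.
k=2: B_{4}/(4)! × [f^{(3)}(45) − f^{(3)}(5)] = −1/720 × (-3.21139e-10 − (-0.00153600)) = -2.13333e-06.
After k=2: 0.00356766.
k=3: B_{6}/(6)! × [f^{(5)}(45) − f^{(5)}(5)] = 1/30240 × (-8.88089e-12 − (-0.00344064)) = 1.13778e-07.
After k=3: 0.00356778.
k=4: B_{8}/(8)! × [f^{(7)}(45) − f^{(7)}(5)] = −1/1209600 × (-3.94706e-13 − (-0.0123863)) = -1.02400e-08.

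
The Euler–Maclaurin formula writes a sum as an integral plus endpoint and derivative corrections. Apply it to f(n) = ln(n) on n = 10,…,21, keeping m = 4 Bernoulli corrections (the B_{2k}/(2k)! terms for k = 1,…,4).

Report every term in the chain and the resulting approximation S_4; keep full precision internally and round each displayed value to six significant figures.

S_4 ≈ 32.5783

The integral term ∫_10^21 ln(x) dx = 29.9091.
½[f(10) + f(21)] = ½[2.30259 + 3.04452] = 2.67355.
Running total after boundary: 32.5827.
Order-1 term: 1/12 · (0.0476190 − 0.100000) = -0.00436508.
After k=1: 32.5783.
Order-2 term: −1/720 · (0.000215959 − 0.00200000) = 2.47783e-06.
After k=2: 32.5783.
Order-3 term: 1/30240 · (5.87645e-06 − 0.000240000) = -7.74218e-09.
After k=3: 32.5783.
Order-4 term: −1/1209600 · (3.99758e-07 − 7.20000e-05) = 5.91933e-11.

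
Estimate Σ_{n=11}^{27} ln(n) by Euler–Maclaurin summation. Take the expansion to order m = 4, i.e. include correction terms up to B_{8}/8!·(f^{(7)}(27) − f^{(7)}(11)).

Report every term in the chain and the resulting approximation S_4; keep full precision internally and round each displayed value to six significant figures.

S_4 ≈ 49.4531

∫_11^27 ln(x) dx evaluates to 46.6107.
Endpoint term: (f(11) + f(27))/2 = (2.39790 + 3.29584)/2 = 2.84687.
Integral + boundary = 49.4576.
Order-1 term: 1/12 · (0.0370370 − 0.0909091) = -0.00448934.
After k=1: 49.4531.
Order-2 term: −1/720 · (0.000101611 − 0.00150263) = 1.94586e-06.
After k=2: 49.4531.
Order-3 term: 1/30240 · (1.67260e-06 − 0.000149021) = -4.87264e-09.
After k=3: 49.4531.
Order-4 term: −1/1209600 · (6.88313e-08 − 3.69474e-05) = 3.04882e-11.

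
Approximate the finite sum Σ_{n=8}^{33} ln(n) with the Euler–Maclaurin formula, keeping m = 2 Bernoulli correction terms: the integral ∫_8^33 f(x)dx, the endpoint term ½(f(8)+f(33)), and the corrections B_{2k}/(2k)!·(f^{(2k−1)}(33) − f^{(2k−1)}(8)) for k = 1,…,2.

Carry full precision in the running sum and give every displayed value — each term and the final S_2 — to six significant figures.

S_2 ≈ 76.5293

∫_8^33 ln(x) dx evaluates to 73.7492.
½[f(8) + f(33)] = ½[2.07944 + 3.49651] = 2.78797.
Integral + boundary = 76.5372.
Correction k=1: B_{2}/2! · (f^{(1)}(33) − f^{(1)}(8)) = 1/12 · (0.0303030 − 0.125000) = -0.00789141.
Running total after k=1: 76.5293.
Correction k=2: B_{4}/4! · (f^{(3)}(33) − f^{(3)}(8)) = −1/720 · (5.56529e-05 − 0.00390625) = 5.34805e-06.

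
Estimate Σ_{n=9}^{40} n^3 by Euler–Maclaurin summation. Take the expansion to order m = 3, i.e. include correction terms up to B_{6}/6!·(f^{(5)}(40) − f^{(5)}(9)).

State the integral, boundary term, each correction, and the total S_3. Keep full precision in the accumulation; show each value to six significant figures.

S_3 ≈ 671104

∫_9^40 x^3 dx evaluates to 638360.
Boundary: ½(f(9) + f(40)) = ½(729.000 + 64000.0) = 32364.5.
Integral + boundary = 670724.
Order-1 term: 1/12 · (4800.00 − 243.000) = 379.750.
Running total after k=1: 671104.
Order-2 term: −1/720 · (6.00000 − 6.00000) = 0.00000.
Running total after k=2: 671104.
Order-3 term: 1/30240 · (0.00000 − 0.00000) = 0.00000.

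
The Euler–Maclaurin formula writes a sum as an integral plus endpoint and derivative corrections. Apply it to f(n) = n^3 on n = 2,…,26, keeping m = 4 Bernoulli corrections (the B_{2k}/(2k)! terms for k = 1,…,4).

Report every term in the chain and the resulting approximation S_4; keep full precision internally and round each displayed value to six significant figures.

Integral: ∫_2^26 x^3 dx = 114240.
Boundary: ½(f(2) + f(26)) = ½(8.00000 + 17576.0) = 8792.00.
So far: 123032.
k=1: B_{2}/(2)! × [f^{(1)}(26) − f^{(1)}(2)] = 1/12 × (2028.00 − 12.0000) = 168.000.
After k=1: 123200.
k=2: B_{4}/(4)! × [f^{(3)}(26) − f^{(3)}(2)] = −1/720 × (6.00000 − 6.00000) = 0.00000.
After k=2: 123200.
k=3: B_{6}/(6)! × [f^{(5)}(26) − f^{(5)}(2)] = 1/30240 × (0.00000 − 0.00000) = 0.00000.
After k=3: 123200.
k=4: B_{8}/(8)! × [f^{(7)}(26) − f^{(7)}(2)] = −1/1209600 × (0.00000 − 0.00000) = 0.00000.

S_4 ≈ 123200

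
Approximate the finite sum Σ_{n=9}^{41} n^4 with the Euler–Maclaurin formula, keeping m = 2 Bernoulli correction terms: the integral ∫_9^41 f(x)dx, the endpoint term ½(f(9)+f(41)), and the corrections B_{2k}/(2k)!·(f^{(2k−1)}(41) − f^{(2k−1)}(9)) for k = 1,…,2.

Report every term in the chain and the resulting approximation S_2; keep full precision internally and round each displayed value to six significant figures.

Integral: ∫_9^41 x^4 dx = 2.31594e+07.
Boundary: ½(f(9) + f(41)) = ½(6561.00 + 2.82576e+06) = 1.41616e+06.
Integral + boundary = 2.45756e+07.
Correction k=1: B_{2}/2! · (f^{(1)}(41) − f^{(1)}(9)) = 1/12 · (275684 − 2916.00) = 22730.7.
After k=1: 2.45983e+07.
Correction k=2: B_{4}/4! · (f^{(3)}(41) − f^{(3)}(9)) = −1/720 · (984.000 − 216.000) = -1.06667.

S_2 ≈ 2.45983e+07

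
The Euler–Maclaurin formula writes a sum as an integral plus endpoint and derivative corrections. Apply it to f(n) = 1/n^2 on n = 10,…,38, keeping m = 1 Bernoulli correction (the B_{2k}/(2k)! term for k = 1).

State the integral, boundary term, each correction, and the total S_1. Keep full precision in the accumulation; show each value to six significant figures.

Integral: ∫_10^38 1/x^2 dx = 0.0736842.
½[f(10) + f(38)] = ½[0.0100000 + 0.000692521] = 0.00534626.
So far: 0.0790305.
k=1: B_{2}/(2)! × [f^{(1)}(38) − f^{(1)}(10)] = 1/12 × (-3.64485e-05 − (-0.00200000)) = 0.000163629.

S_1 ≈ 0.0791941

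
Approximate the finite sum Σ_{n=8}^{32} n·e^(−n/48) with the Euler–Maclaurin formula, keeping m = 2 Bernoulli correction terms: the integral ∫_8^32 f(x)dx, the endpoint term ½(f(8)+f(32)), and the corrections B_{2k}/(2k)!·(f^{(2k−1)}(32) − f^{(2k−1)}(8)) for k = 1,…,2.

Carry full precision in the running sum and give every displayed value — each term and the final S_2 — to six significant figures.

The integral term ∫_8^32 x·e^(−x/48) dx = 303.821.
Boundary: ½(f(8) + f(32)) = ½(6.77185 + 16.4293) = 11.6006.
Running total after boundary: 315.422.
Order-1 term: 1/12 · (0.171139 − 0.705401) = -0.0445219.
After k=1: 315.377.
Order-2 term: −1/720 · (0.000519954 − 0.00104096) = 7.23616e-07.

S_2 ≈ 315.377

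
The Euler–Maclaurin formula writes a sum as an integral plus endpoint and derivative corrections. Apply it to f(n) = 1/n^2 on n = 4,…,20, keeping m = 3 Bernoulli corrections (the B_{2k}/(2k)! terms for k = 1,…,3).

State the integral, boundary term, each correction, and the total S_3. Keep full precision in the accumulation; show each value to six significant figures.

S_3 ≈ 0.235052

Integral: ∫_4^20 1/x^2 dx = 0.200000.
½[f(4) + f(20)] = ½[0.0625000 + 0.00250000] = 0.0325000.
So far: 0.232500.
Correction k=1: B_{2}/2! · (f^{(1)}(20) − f^{(1)}(4)) = 1/12 · (-0.000250000 − (-0.0312500)) = 0.00258333.
Partial sum through k=1: 0.235083.
Correction k=2: B_{4}/4! · (f^{(3)}(20) − f^{(3)}(4)) = −1/720 · (-7.50000e-06 − (-0.0234375)) = -3.25417e-05.
Partial sum through k=2: 0.235051.
Correction k=3: B_{6}/6! · (f^{(5)}(20) − f^{(5)}(4)) = 1/30240 · (-5.62500e-07 − (-0.0439453)) = 1.45320e-06.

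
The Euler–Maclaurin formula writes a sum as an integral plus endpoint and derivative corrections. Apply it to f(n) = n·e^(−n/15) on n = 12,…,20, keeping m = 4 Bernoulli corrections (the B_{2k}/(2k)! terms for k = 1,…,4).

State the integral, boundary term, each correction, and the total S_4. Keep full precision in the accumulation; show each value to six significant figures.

S_4 ≈ 48.9069

Integral: ∫_12^20 x·e^(−x/15) dx = 43.5897.
½[f(12) + f(20)] = ½[5.39195 + 5.27194] = 5.33195.
Running total after boundary: 48.9217.
Order-1 term: 1/12 · (-0.0878657 − 0.0898658) = -0.0148110.
Running total after k=1: 48.9069.
Order-2 term: −1/720 · (0.00195257 − 0.00439344) = 3.39009e-06.
Running total after k=2: 48.9069.
Order-3 term: 1/30240 · (1.90918e-05 − 3.72777e-05) = -6.01384e-10.
Running total after k=3: 48.9069.
Order-4 term: −1/1209600 · (1.31136e-07 − 2.44573e-07) = 9.37809e-14.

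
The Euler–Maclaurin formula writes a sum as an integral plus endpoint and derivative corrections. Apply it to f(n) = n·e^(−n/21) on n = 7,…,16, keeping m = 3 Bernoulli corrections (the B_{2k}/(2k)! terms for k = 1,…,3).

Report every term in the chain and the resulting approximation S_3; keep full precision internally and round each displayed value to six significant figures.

S_3 ≈ 64.8466

The integral term ∫_7^16 x·e^(−x/21) dx = 58.6351.
½[f(7) + f(16)] = ½[5.01572 + 7.46842] = 6.24207.
So far: 64.8772.
Correction k=1: B_{2}/2! · (f^{(1)}(16) − f^{(1)}(7)) = 1/12 · (0.111137 − 0.477688) = -0.0305459.
Running total after k=1: 64.8466.
Correction k=2: B_{4}/4! · (f^{(3)}(16) − f^{(3)}(7)) = −1/720 · (0.00236891 − 0.00433277) = 2.72758e-06.
Running total after k=2: 64.8466.
Correction k=3: B_{6}/6! · (f^{(5)}(16) − f^{(5)}(7)) = 1/30240 · (1.01719e-05 − 1.71935e-05) = -2.32196e-10.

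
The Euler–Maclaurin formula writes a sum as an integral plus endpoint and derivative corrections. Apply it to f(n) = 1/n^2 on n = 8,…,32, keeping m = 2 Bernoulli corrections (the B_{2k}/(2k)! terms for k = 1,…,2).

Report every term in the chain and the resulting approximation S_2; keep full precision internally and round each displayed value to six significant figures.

The integral term ∫_8^32 1/x^2 dx = 0.0937500.
Boundary: ½(f(8) + f(32)) = ½(0.0156250 + 0.000976562) = 0.00830078.
Running total after boundary: 0.102051.
Order-1 term: 1/12 · (-6.10352e-05 − (-0.00390625)) = 0.000320435.
Running total after k=1: 0.102371.
Order-2 term: −1/720 · (-7.15256e-07 − (-0.000732422)) = -1.01626e-06.

S_2 ≈ 0.102370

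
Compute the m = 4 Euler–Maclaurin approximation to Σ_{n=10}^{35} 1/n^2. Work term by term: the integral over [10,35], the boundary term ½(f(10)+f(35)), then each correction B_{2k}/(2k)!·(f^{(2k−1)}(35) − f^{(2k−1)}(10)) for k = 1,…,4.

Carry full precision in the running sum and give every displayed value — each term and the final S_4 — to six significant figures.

S_4 ≈ 0.0769992

The integral term ∫_10^35 1/x^2 dx = 0.0714286.
Endpoint term: (f(10) + f(35))/2 = (0.0100000 + 0.000816327)/2 = 0.00540816.
So far: 0.0768367.
Correction k=1: B_{2}/2! · (f^{(1)}(35) − f^{(1)}(10)) = 1/12 · (-4.66472e-05 − (-0.00200000)) = 0.000162779.
Running total after k=1: 0.0769995.
Correction k=2: B_{4}/4! · (f^{(3)}(35) − f^{(3)}(10)) = −1/720 · (-4.56952e-07 − (-0.000240000)) = -3.32699e-07.
Running total after k=2: 0.0769992.
Correction k=3: B_{6}/6! · (f^{(5)}(35) − f^{(5)}(10)) = 1/30240 · (-1.11907e-08 − (-7.20000e-05)) = 2.38058e-09.
Running total after k=3: 0.0769992.
Correction k=4: B_{8}/8! · (f^{(7)}(35) − f^{(7)}(10)) = −1/1209600 · (-5.11574e-10 − (-4.03200e-05)) = -3.33329e-11.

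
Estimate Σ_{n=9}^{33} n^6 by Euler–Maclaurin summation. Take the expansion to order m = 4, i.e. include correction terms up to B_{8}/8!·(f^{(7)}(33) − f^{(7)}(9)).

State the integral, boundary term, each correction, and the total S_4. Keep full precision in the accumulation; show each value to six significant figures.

S_4 ≈ 6.75320e+09

∫_9^33 x^6 dx evaluates to 6.08767e+09.
Endpoint term: (f(9) + f(33))/2 = (531441 + 1.29147e+09)/2 = 6.46000e+08.
Running total after boundary: 6.73367e+09.
Correction k=1: B_{2}/2! · (f^{(1)}(33) − f^{(1)}(9)) = 1/12 · (2.34812e+08 − 354294) = 1.95382e+07.
After k=1: 6.75320e+09.
Correction k=2: B_{4}/4! · (f^{(3)}(33) − f^{(3)}(9)) = −1/720 · (4.31244e+06 − 87480.0) = -5868.00.
After k=2: 6.75320e+09.
Correction k=3: B_{6}/6! · (f^{(5)}(33) − f^{(5)}(9)) = 1/30240 · (23760.0 − 6480.00) = 0.571429.
After k=3: 6.75320e+09.
Correction k=4: B_{8}/8! · (f^{(7)}(33) − f^{(7)}(9)) = −1/1209600 · (0.00000 − 0.00000) = 0.00000.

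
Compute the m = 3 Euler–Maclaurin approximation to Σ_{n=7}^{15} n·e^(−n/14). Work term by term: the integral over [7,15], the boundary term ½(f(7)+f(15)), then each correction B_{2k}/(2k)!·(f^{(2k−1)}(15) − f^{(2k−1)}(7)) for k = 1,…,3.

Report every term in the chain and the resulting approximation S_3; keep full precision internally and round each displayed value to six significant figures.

S_3 ≈ 43.9218

∫_7^15 x·e^(−x/14) dx evaluates to 39.2574.
Boundary: ½(f(7) + f(15)) = ½(4.24571 + 5.13778) = 4.69175.
Integral + boundary = 43.9491.
Order-1 term: 1/12 · (-0.0244656 − 0.303265) = -0.0273109.
Running total after k=1: 43.9218.
Order-2 term: −1/720 · (0.00337027 − 0.00773636) = 6.06402e-06.
Running total after k=2: 43.9218.
Order-3 term: 1/30240 · (3.50273e-05 − 7.10482e-05) = -1.19117e-09.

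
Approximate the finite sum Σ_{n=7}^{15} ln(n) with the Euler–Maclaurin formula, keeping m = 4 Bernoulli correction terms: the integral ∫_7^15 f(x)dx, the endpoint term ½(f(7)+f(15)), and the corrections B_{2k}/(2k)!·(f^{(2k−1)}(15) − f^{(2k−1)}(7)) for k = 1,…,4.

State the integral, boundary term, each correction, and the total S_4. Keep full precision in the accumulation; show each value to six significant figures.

S_4 ≈ 21.3200

∫_7^15 ln(x) dx evaluates to 18.9994.
Endpoint term: (f(7) + f(15))/2 = (1.94591 + 2.70805)/2 = 2.32698.
Integral + boundary = 21.3264.
k=1: B_{2}/(2)! × [f^{(1)}(15) − f^{(1)}(7)] = 1/12 × (0.0666667 − 0.142857) = -0.00634921.
Running total after k=1: 21.3200.
k=2: B_{4}/(4)! × [f^{(3)}(15) − f^{(3)}(7)] = −1/720 × (0.000592593 − 0.00583090) = 7.27543e-06.
Running total after k=2: 21.3200.
k=3: B_{6}/(6)! × [f^{(5)}(15) − f^{(5)}(7)] = 1/30240 × (3.16049e-05 − 0.00142798) = -4.61763e-08.
Running total after k=3: 21.3200.
k=4: B_{8}/(8)! × [f^{(7)}(15) − f^{(7)}(7)] = −1/1209600 × (4.21399e-06 − 0.000874271) = 7.19293e-10.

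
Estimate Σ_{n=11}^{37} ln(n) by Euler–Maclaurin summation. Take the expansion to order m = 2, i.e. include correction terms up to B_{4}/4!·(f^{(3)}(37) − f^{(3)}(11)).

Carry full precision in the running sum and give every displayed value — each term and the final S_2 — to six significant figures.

Integral: ∫_11^37 ln(x) dx = 81.2271.
Endpoint term: (f(11) + f(37))/2 = (2.39790 + 3.61092)/2 = 3.00441.
Running total after boundary: 84.2315.
Correction k=1: B_{2}/2! · (f^{(1)}(37) − f^{(1)}(11)) = 1/12 · (0.0270270 − 0.0909091) = -0.00532351.
Partial sum through k=1: 84.2262.
Correction k=2: B_{4}/4! · (f^{(3)}(37) − f^{(3)}(11)) = −1/720 · (3.94843e-05 − 0.00150263) = 2.03215e-06.

S_2 ≈ 84.2262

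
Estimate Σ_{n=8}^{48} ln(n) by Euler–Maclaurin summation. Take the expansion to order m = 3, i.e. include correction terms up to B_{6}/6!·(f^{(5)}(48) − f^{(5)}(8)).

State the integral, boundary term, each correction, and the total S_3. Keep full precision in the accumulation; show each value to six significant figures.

Integral: ∫_8^48 ln(x) dx = 129.182.
Endpoint term: (f(8) + f(48))/2 = (2.07944 + 3.87120)/2 = 2.97532.
So far: 132.157.
Order-1 term: 1/12 · (0.0208333 − 0.125000) = -0.00868056.
After k=1: 132.149.
Order-2 term: −1/720 · (1.80845e-05 − 0.00390625) = 5.40023e-06.
After k=2: 132.149.
Order-3 term: 1/30240 · (9.41901e-08 − 0.000732422) = -2.42172e-08.

S_3 ≈ 132.149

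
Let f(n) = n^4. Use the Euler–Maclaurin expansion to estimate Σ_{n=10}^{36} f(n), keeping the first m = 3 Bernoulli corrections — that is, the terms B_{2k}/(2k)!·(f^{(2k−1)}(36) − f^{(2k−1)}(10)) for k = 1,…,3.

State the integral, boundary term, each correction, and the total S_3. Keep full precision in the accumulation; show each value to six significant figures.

Integral: ∫_10^36 x^4 dx = 1.20732e+07.
Boundary: ½(f(10) + f(36)) = ½(10000.0 + 1.67962e+06) = 844808.
So far: 1.29180e+07.
Order-1 term: 1/12 · (186624 − 4000.00) = 15218.7.
Partial sum through k=1: 1.29333e+07.
Order-2 term: −1/720 · (864.000 − 240.000) = -0.866667.
Partial sum through k=2: 1.29333e+07.
Order-3 term: 1/30240 · (0.00000 − 0.00000) = 0.00000.

S_3 ≈ 1.29333e+07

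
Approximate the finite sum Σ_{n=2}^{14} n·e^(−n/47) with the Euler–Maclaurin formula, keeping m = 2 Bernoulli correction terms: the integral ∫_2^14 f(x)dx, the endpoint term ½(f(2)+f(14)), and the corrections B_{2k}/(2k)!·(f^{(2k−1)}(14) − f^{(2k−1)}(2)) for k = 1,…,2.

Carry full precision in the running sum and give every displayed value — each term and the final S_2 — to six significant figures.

S_2 ≈ 84.7283

Integral: ∫_2^14 x·e^(−x/47) dx = 78.6062.
½[f(2) + f(14)] = ½[1.91668 + 10.3935] = 6.15511.
So far: 84.7613.
k=1: B_{2}/(2)! × [f^{(1)}(14) − f^{(1)}(2)] = 1/12 × (0.521257 − 0.917559) = -0.0330252.
After k=1: 84.7283.
k=2: B_{4}/(4)! × [f^{(3)}(14) − f^{(3)}(2)] = −1/720 × (0.000908125 − 0.00128304) = 5.20716e-07.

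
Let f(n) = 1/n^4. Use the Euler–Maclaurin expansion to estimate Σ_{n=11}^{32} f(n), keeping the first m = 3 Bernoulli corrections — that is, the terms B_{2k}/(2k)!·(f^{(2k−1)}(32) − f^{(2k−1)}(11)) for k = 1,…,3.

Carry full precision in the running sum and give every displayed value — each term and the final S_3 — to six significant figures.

The integral term ∫_11^32 1/x^4 dx = 0.000240266.
Endpoint term: (f(11) + f(32))/2 = (6.83013e-05 + 9.53674e-07)/2 = 3.46275e-05.
Integral + boundary = 0.000274893.
k=1: B_{2}/(2)! × [f^{(1)}(32) − f^{(1)}(11)] = 1/12 × (-1.19209e-07 − (-2.48369e-05)) = 2.05980e-06.
Partial sum through k=1: 0.000276953.
k=2: B_{4}/(4)! × [f^{(3)}(32) − f^{(3)}(11)] = −1/720 × (-3.49246e-09 − (-6.15790e-06)) = -8.54778e-09.
Partial sum through k=2: 0.000276945.
k=3: B_{6}/(6)! × [f^{(5)}(32) − f^{(5)}(11)] = 1/30240 × (-1.90994e-10 − (-2.84994e-06)) = 9.42376e-11.

S_3 ≈ 0.000276945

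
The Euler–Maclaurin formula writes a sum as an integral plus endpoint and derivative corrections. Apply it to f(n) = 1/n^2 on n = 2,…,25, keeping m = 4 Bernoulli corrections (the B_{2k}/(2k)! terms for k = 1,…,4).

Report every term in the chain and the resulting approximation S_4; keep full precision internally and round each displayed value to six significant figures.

S_4 ≈ 0.605702

The integral term ∫_2^25 1/x^2 dx = 0.460000.
½[f(2) + f(25)] = ½[0.250000 + 0.00160000] = 0.125800.
Running total after boundary: 0.585800.
k=1: B_{2}/(2)! × [f^{(1)}(25) − f^{(1)}(2)] = 1/12 × (-0.000128000 − (-0.250000)) = 0.0208227.
Partial sum through k=1: 0.606623.
k=2: B_{4}/(4)! × [f^{(3)}(25) − f^{(3)}(2)] = −1/720 × (-2.45760e-06 − (-0.750000)) = -0.00104166.
Partial sum through k=2: 0.605581.
k=3: B_{6}/(6)! × [f^{(5)}(25) − f^{(5)}(2)] = 1/30240 × (-1.17965e-07 − (-5.62500)) = 0.000186012.
Partial sum through k=3: 0.605767.
k=4: B_{8}/(8)! × [f^{(7)}(25) − f^{(7)}(2)] = −1/1209600 × (-1.05696e-08 − (-78.7500)) = -6.51042e-05.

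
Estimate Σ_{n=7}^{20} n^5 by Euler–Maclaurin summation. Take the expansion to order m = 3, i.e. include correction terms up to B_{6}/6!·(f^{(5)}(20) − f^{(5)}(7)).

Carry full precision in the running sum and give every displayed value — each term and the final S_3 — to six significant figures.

S_3 ≈ 1.23211e+07

Integral: ∫_7^20 x^5 dx = 1.06471e+07.
Endpoint term: (f(7) + f(20))/2 = (16807.0 + 3.20000e+06)/2 = 1.60840e+06.
Integral + boundary = 1.22555e+07.
Correction k=1: B_{2}/2! · (f^{(1)}(20) − f^{(1)}(7)) = 1/12 · (800000 − 12005.0) = 65666.2.
Partial sum through k=1: 1.23211e+07.
Correction k=2: B_{4}/4! · (f^{(3)}(20) − f^{(3)}(7)) = −1/720 · (24000.0 − 2940.00) = -29.2500.
Partial sum through k=2: 1.23211e+07.
Correction k=3: B_{6}/6! · (f^{(5)}(20) − f^{(5)}(7)) = 1/30240 · (120.000 − 120.000) = 0.00000.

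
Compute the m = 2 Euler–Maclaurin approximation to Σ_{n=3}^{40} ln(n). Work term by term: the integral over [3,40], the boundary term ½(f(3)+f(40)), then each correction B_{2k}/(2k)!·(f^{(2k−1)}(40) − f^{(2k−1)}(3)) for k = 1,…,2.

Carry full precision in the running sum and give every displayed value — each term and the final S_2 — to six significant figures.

The integral term ∫_3^40 ln(x) dx = 107.259.
Endpoint term: (f(3) + f(40))/2 = (1.09861 + 3.68888)/2 = 2.39375.
So far: 109.653.
Correction k=1: B_{2}/2! · (f^{(1)}(40) − f^{(1)}(3)) = 1/12 · (0.0250000 − 0.333333) = -0.0256944.
Running total after k=1: 109.627.
Correction k=2: B_{4}/4! · (f^{(3)}(40) − f^{(3)}(3)) = −1/720 · (3.12500e-05 − 0.0740741) = 0.000102837.

S_2 ≈ 109.627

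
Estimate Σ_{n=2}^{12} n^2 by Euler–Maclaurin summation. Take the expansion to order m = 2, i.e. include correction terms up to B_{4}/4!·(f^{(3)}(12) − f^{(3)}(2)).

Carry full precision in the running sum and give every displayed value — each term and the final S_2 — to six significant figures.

Integral: ∫_2^12 x^2 dx = 573.333.
Endpoint term: (f(2) + f(12))/2 = (4.00000 + 144.000)/2 = 74.0000.
Running total after boundary: 647.333.
Correction k=1: B_{2}/2! · (f^{(1)}(12) − f^{(1)}(2)) = 1/12 · (24.0000 − 4.00000) = 1.66667.
After k=1: 649.000.
Correction k=2: B_{4}/4! · (f^{(3)}(12) − f^{(3)}(2)) = −1/720 · (0.00000 − 0.00000) = 0.00000.

S_2 ≈ 649.000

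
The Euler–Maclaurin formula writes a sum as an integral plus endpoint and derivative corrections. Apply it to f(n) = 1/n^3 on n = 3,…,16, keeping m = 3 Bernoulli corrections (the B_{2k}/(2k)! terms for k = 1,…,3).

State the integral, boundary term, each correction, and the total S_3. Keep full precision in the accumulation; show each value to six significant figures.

The integral term ∫_3^16 1/x^3 dx = 0.0536024.
Endpoint term: (f(3) + f(16))/2 = (0.0370370 + 0.000244141)/2 = 0.0186406.
Integral + boundary = 0.0722430.
Order-1 term: 1/12 · (-4.57764e-05 − (-0.0370370)) = 0.00308261.
Running total after k=1: 0.0753256.
Order-2 term: −1/720 · (-3.57628e-06 − (-0.0823045)) = -0.000114307.
Running total after k=2: 0.0752113.
Order-3 term: 1/30240 · (-5.86733e-07 − (-0.384088)) = 1.27013e-05.

S_3 ≈ 0.0752240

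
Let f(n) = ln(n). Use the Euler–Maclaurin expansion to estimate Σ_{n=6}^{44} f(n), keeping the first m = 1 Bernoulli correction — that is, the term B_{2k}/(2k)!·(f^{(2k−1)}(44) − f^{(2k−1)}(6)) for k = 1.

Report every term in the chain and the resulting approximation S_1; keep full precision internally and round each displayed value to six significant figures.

∫_6^44 ln(x) dx evaluates to 117.754.
Boundary: ½(f(6) + f(44)) = ½(1.79176 + 3.78419) = 2.78797.
Running total after boundary: 120.542.
Order-1 term: 1/12 · (0.0227273 − 0.166667) = -0.0119949.

S_1 ≈ 120.530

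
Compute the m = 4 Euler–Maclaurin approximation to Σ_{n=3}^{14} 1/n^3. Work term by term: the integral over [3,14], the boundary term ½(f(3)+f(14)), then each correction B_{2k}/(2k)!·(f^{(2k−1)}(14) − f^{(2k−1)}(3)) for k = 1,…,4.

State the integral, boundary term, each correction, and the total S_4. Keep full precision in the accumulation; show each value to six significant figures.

Integral: ∫_3^14 1/x^3 dx = 0.0530045.
Boundary: ½(f(3) + f(14)) = ½(0.0370370 + 0.000364431) = 0.0187007.
Integral + boundary = 0.0717053.
Correction k=1: B_{2}/2! · (f^{(1)}(14) − f^{(1)}(3)) = 1/12 · (-7.80925e-05 − (-0.0370370)) = 0.00307991.
Running total after k=1: 0.0747852.
Correction k=2: B_{4}/4! · (f^{(3)}(14) − f^{(3)}(3)) = −1/720 · (-7.96862e-06 − (-0.0823045)) = -0.000114301.
Running total after k=2: 0.0746709.
Correction k=3: B_{6}/6! · (f^{(5)}(14) − f^{(5)}(3)) = 1/30240 · (-1.70756e-06 − (-0.384088)) = 1.27013e-05.
Running total after k=3: 0.0746836.
Correction k=4: B_{8}/8! · (f^{(7)}(14) − f^{(7)}(3)) = −1/1209600 · (-6.27267e-07 − (-3.07270)) = -2.54026e-06.

S_4 ≈ 0.0746810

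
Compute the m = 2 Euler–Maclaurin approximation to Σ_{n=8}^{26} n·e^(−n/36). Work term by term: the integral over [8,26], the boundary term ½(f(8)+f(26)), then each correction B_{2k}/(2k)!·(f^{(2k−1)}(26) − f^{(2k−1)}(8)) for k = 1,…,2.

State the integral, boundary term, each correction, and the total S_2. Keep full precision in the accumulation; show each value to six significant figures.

The integral term ∫_8^26 x·e^(−x/36) dx = 184.349.
½[f(8) + f(26)] = ½[6.40590 + 12.6275] = 9.51668.
Integral + boundary = 193.865.
Order-1 term: 1/12 · (0.134909 − 0.622796) = -0.0406572.
Partial sum through k=1: 193.825.
Order-2 term: −1/720 · (0.000853590 − 0.00171626) = 1.19815e-06.

S_2 ≈ 193.825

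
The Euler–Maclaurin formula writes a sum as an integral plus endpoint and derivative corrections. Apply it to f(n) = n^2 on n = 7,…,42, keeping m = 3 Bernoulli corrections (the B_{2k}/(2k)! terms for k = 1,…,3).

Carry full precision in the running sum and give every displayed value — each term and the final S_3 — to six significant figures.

Integral: ∫_7^42 x^2 dx = 24581.7.
Endpoint term: (f(7) + f(42))/2 = (49.0000 + 1764.00)/2 = 906.500.
Integral + boundary = 25488.2.
Order-1 term: 1/12 · (84.0000 − 14.0000) = 5.83333.
After k=1: 25494.0.
Order-2 term: −1/720 · (0.00000 − 0.00000) = 0.00000.
After k=2: 25494.0.
Order-3 term: 1/30240 · (0.00000 − 0.00000) = 0.00000.

S_3 ≈ 25494.0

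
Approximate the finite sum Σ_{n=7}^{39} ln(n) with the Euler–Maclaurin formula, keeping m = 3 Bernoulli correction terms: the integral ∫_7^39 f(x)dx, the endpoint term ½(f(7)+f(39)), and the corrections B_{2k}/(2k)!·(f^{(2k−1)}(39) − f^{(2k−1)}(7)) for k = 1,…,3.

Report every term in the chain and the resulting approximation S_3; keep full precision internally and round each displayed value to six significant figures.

Integral: ∫_7^39 ln(x) dx = 97.2575.
Boundary: ½(f(7) + f(39)) = ½(1.94591 + 3.66356) = 2.80474.
So far: 100.062.
Correction k=1: B_{2}/2! · (f^{(1)}(39) − f^{(1)}(7)) = 1/12 · (0.0256410 − 0.142857) = -0.00976801.
Running total after k=1: 100.053.
Correction k=2: B_{4}/4! · (f^{(3)}(39) − f^{(3)}(7)) = −1/720 · (3.37160e-05 − 0.00583090) = 8.05165e-06.
Running total after k=2: 100.053.
Correction k=3: B_{6}/6! · (f^{(5)}(39) − f^{(5)}(7)) = 1/30240 · (2.66004e-07 − 0.00142798) = -4.72126e-08.

S_3 ≈ 100.053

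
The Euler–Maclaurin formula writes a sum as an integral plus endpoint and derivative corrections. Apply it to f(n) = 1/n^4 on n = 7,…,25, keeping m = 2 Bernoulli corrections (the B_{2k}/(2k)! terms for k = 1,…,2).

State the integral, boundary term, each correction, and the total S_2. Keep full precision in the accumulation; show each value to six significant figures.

Integral: ∫_7^25 1/x^4 dx = 0.000950484.
Endpoint term: (f(7) + f(25))/2 = (0.000416493 + 2.56000e-06)/2 = 0.000209527.
So far: 0.00116001.
k=1: B_{2}/(2)! × [f^{(1)}(25) − f^{(1)}(7)] = 1/12 × (-4.09600e-07 − (-0.000237996)) = 1.97989e-05.
Partial sum through k=1: 0.00117981.
k=2: B_{4}/(4)! × [f^{(3)}(25) − f^{(3)}(7)] = −1/720 × (-1.96608e-08 − (-0.000145712)) = -2.02350e-07.

S_2 ≈ 0.00117961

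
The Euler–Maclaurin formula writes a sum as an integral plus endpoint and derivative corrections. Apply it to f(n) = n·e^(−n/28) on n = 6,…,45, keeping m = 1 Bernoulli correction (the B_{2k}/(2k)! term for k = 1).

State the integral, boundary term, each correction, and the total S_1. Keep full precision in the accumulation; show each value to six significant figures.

S_1 ≈ 365.506

Integral: ∫_6^45 x·e^(−x/28) dx = 358.637.
½[f(6) + f(45)] = ½[4.84271 + 9.02068] = 6.93169.
So far: 365.568.
Correction k=1: B_{2}/2! · (f^{(1)}(45) − f^{(1)}(6)) = 1/12 · (-0.121708 − 0.634164) = -0.0629893.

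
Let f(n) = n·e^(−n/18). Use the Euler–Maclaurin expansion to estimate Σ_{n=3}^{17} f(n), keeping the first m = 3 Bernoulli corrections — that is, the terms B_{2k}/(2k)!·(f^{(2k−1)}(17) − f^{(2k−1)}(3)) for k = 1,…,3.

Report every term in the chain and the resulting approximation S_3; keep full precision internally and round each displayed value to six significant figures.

S_3 ≈ 79.4842

The integral term ∫_3^17 x·e^(−x/18) dx = 74.9659.
Endpoint term: (f(3) + f(17))/2 = (2.53945 + 6.61122)/2 = 4.57533.
So far: 79.5412.
Correction k=1: B_{2}/2! · (f^{(1)}(17) − f^{(1)}(3)) = 1/12 · (0.0216053 − 0.705401) = -0.0569830.
Partial sum through k=1: 79.4842.
Correction k=2: B_{4}/4! · (f^{(3)}(17) − f^{(3)}(3)) = −1/720 · (0.00246727 − 0.00740236) = 6.85429e-06.
Partial sum through k=2: 79.4842.
Correction k=3: B_{6}/6! · (f^{(5)}(17) − f^{(5)}(3)) = 1/30240 · (1.50243e-05 − 3.89739e-05) = -7.91987e-10.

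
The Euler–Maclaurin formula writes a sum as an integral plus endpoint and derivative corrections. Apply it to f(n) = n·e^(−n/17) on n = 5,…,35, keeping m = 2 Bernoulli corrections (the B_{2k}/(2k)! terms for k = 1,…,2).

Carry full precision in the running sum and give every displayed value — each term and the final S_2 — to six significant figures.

S_2 ≈ 169.940

Integral: ∫_5^35 x·e^(−x/17) dx = 165.899.
½[f(5) + f(35)] = ½[3.72594 + 4.46614] = 4.09604.
So far: 169.995.
Order-1 term: 1/12 · (-0.135110 − 0.526016) = -0.0550938.
Running total after k=1: 169.940.
Order-2 term: −1/720 · (0.000415564 − 0.00697714) = 9.11330e-06.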